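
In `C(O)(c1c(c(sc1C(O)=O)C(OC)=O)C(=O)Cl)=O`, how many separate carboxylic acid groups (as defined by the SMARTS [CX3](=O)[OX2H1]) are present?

[CX3](=O)[OX2H1] is the SMARTS for a carboxylic acid: an sp2 carbon double-bonded to O and single-bonded to an -OH oxygen.
The molecule carries 2 separate instances of a carboxylic acid group (-C(=O)OH) meeting every constraint; each maps to a distinct set of atoms, giving 2 matches.

2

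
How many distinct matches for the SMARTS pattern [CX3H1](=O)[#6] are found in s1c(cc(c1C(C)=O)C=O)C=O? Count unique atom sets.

2

[CX3H1](=O)[#6] is the SMARTS for an aldehyde: an sp2 carbon with one H, double-bonded to O and single-bonded to carbon.
The molecule carries 2 separate instances of an aldehyde (-CHO) meeting every constraint; each maps to a distinct set of atoms, giving 2 matches.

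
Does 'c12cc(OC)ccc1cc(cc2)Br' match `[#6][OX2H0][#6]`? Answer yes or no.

Yes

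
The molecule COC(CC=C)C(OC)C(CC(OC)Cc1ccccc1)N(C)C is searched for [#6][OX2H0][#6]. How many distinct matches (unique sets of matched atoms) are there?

3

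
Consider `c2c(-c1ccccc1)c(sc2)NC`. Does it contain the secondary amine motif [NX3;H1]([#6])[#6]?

The pattern [NX3;H1]([#6])[#6] describes a trivalent nitrogen with one H, bonded to two carbons — a secondary amine.
The molecule carries an N-methylamino group (-NHCH3), whose atoms satisfy every constraint of the query, so the pattern matches.

Yes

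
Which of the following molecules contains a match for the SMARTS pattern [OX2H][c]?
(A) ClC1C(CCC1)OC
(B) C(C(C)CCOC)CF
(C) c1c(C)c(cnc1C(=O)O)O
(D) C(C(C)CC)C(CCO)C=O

C

[OX2H][c] describes a hydroxyl oxygen attached to an aromatic carbon (a phenol).
(A) has a methoxy ether (-OCH3) but the oxygen has H0, not H1.
(B) has a methoxy ether (-OCH3) but the oxygen has H0, not H1.
(C) contains a hydroxyl group (-OH), which satisfies every atom and bond constraint.
(D) has a hydroxyl group (-OH) but the -OH is on an aliphatic carbon, not an aromatic c.
So the answer is (C).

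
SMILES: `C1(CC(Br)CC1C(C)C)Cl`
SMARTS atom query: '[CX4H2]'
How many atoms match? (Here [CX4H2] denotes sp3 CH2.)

2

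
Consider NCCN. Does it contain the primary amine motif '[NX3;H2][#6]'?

The pattern [NX3;H2][#6] describes a trivalent nitrogen with two H attached to carbon — a primary amine.
The molecule carries a primary amino group (-NH2), whose atoms satisfy every constraint of the query, so the pattern matches.

Yes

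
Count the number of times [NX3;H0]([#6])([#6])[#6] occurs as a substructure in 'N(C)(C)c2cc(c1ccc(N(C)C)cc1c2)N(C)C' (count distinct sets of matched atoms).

3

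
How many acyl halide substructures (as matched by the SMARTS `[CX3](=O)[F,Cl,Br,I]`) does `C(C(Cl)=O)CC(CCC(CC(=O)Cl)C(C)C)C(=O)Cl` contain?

3

[CX3](=O)[F,Cl,Br,I] is the SMARTS for an acyl halide: a carbonyl carbon bonded to a halogen.
The molecule carries 3 separate instances of an acyl chloride (-C(=O)Cl) meeting every constraint; each maps to a distinct set of atoms, giving 3 matches.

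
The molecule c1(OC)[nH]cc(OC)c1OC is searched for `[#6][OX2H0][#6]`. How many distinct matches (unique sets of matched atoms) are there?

3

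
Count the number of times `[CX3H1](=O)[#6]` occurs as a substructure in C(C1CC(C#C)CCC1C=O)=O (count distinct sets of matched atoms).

2

[CX3H1](=O)[#6] is the SMARTS for an aldehyde: an sp2 carbon with one H, double-bonded to O and single-bonded to carbon.
The molecule carries 2 separate instances of an aldehyde (-CHO) meeting every constraint; each maps to a distinct set of atoms, giving 2 matches.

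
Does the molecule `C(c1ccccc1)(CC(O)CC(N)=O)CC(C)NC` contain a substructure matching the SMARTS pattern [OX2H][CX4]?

The pattern [OX2H][CX4] describes a hydroxyl oxygen bound to an sp3 (X4) carbon — an aliphatic alcohol.
The molecule carries a hydroxyl group (-OH), whose atoms satisfy every constraint of the query, so the pattern matches.

Yes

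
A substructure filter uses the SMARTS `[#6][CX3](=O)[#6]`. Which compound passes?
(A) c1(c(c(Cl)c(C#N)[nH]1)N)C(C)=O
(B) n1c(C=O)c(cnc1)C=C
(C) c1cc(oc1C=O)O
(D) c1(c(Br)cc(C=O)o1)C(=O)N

A

[#6][CX3](=O)[#6] describes a carbonyl carbon (no H) flanked by two carbons (a ketone).
(A) contains an acetyl/ketone group (-C(=O)CH3), which satisfies every atom and bond constraint.
(B) has an aldehyde (-CHO) but the carbonyl carbon has H1, so it is not flanked by two carbons.
(C) has an aldehyde (-CHO) but the carbonyl carbon has H1, so it is not flanked by two carbons.
(D) has an aldehyde (-CHO) but the carbonyl carbon has H1, so it is not flanked by two carbons.
So the answer is (A).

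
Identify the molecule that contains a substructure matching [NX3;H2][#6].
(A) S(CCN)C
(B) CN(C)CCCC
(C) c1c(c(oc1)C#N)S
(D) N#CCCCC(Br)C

[NX3;H2][#6] describes a trivalent nitrogen with two H attached to carbon (a primary amine).
(A) contains a primary amino group (-NH2), which satisfies every atom and bond constraint.
(B) has a dimethylamino group (-N(CH3)2) but the nitrogen has H0, not H2.
(C) has a nitrile (-C#N) but the nitrogen is NX1 (triple-bonded), not NX3 with two H.
(D) has a nitrile (-C#N) but the nitrogen is NX1 (triple-bonded), not NX3 with two H.
So the answer is (A).

A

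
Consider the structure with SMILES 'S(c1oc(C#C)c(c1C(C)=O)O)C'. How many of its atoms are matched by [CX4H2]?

The query [CX4H2] means: sp3 carbon (X4) with exactly two hydrogens.
Check the 13 heavy atoms by environment: 1× o (aromatic, H0, X2) → no; 4× c (aromatic, H0, X3) → no; 1× O (H1, X2) → no; 1× C (H0, X2) → no; 1× C (H1, X2) → no; 1× S (H0, X2) → no; 2× C (H3, X4) → no; 1× C (H0, X3) → no; 1× O (H0, X1) → no.
No environment satisfies the query, so 0 matching atoms.

0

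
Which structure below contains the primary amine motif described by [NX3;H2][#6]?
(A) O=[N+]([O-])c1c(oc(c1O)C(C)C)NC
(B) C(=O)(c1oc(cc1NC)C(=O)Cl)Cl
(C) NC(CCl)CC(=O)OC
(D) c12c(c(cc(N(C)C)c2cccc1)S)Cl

C

[NX3;H2][#6] describes a trivalent nitrogen with two H attached to carbon (a primary amine).
(A) has a nitro group (-[N+](=O)[O-]) but the nitrogen is [N+] with no H, not NX3H2.
(B) has an N-methylamino group (-NHCH3) but the nitrogen bears two carbons and only one H (H1), not H2.
(C) contains a primary amino group (-NH2), which satisfies every atom and bond constraint.
(D) has a dimethylamino group (-N(CH3)2) but the nitrogen has H0, not H2.
So the answer is (C).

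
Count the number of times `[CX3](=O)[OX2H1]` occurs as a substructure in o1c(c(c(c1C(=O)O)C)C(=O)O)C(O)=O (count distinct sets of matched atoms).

[CX3](=O)[OX2H1] is the SMARTS for a carboxylic acid: an sp2 carbon double-bonded to O and single-bonded to an -OH oxygen.
The molecule carries 3 separate instances of a carboxylic acid group (-C(=O)OH) meeting every constraint; each maps to a distinct set of atoms, giving 3 matches.

3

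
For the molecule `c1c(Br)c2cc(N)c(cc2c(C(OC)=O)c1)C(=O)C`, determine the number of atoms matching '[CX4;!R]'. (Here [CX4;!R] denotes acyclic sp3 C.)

Check the 19 heavy atoms by environment: 10× c (aromatic, X3, in 6-ring) → no; 1× N (X3, acyclic) → no; 1× Br (X1, acyclic) → no; 2× C (X3, acyclic) → no; 2× O (X1, acyclic) → no; 2× C (X4, acyclic) → match; 1× O (X2, acyclic) → no.
That gives 2 matching atoms.

2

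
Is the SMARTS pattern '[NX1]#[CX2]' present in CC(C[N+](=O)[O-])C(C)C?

No

The pattern [NX1]#[CX2] describes a nitrogen triple-bonded to a two-connected carbon — a nitrile.
The closest candidate here is a nitro group (-[N+](=O)[O-]), but there is no C#N triple bond. No other fragment satisfies the full query, so there is no match.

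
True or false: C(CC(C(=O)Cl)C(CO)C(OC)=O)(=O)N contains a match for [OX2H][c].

False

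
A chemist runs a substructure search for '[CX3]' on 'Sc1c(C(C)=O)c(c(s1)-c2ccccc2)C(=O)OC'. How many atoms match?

2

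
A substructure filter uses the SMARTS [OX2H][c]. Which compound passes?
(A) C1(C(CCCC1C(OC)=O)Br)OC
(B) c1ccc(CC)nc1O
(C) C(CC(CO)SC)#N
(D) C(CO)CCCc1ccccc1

[OX2H][c] describes a hydroxyl oxygen attached to an aromatic carbon (a phenol).
(A) has a methoxy ether (-OCH3) but the oxygen has H0, not H1.
(B) contains a hydroxyl group (-OH), which satisfies every atom and bond constraint.
(C) has a hydroxyl group (-OH) but the -OH is on an aliphatic carbon, not an aromatic c.
(D) has a hydroxyl group (-OH) but the -OH is on an aliphatic carbon, not an aromatic c.
So the answer is (B).

B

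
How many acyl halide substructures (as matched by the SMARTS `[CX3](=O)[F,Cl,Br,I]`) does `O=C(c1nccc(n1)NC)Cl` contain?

1

[CX3](=O)[F,Cl,Br,I] is the SMARTS for an acyl halide: a carbonyl carbon bonded to a halogen.
Exactly one fragment in the molecule meets all constraints, giving 1 match.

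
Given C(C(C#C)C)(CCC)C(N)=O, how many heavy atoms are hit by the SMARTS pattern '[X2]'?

2

The query [X2] means: any atom with exactly two total connections (bonds + H).
Check the 11 heavy atoms by environment: 6× C (X4) → no; 2× C (X2) → match; 1× C (X3) → no; 1× O (X1) → no; 1× N (X3) → no.
That gives 2 matching atoms.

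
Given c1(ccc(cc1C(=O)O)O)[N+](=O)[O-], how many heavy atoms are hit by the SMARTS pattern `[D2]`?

The query [D2] means: atom with exactly two heavy-atom neighbours.
Check the 13 heavy atoms by environment: 3× c (aromatic, D2) → match; 3× c (aromatic, D3) → no; 4× O (D1) → no; 1× N (charge +1, D3) → no; 1× O (charge -1, D1) → no; 1× C (D3) → no.
That gives 3 matching atoms.

3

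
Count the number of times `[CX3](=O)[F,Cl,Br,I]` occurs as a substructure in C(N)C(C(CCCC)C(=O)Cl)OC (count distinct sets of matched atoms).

1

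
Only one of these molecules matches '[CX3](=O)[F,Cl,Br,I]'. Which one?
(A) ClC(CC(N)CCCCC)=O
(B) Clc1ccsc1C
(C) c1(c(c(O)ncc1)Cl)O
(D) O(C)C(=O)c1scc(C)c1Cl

A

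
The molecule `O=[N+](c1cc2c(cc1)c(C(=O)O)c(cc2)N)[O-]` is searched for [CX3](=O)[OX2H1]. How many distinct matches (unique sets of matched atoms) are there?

[CX3](=O)[OX2H1] is the SMARTS for a carboxylic acid: an sp2 carbon double-bonded to O and single-bonded to an -OH oxygen.
Exactly one fragment in the molecule meets all constraints, giving 1 match.

1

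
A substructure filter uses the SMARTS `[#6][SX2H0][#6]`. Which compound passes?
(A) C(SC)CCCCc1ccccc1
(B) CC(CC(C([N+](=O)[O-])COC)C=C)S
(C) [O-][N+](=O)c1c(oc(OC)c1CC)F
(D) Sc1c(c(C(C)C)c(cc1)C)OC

A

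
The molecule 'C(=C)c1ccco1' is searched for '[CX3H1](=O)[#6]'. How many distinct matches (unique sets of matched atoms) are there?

0

[CX3H1](=O)[#6] is the SMARTS for an aldehyde: an sp2 carbon with one H, double-bonded to O and single-bonded to carbon.
No fragment in the molecule satisfies every constraint, giving 0 matches.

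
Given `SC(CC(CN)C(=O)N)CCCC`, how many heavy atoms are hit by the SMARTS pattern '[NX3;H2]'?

2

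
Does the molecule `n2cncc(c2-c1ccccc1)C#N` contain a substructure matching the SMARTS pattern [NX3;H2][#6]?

No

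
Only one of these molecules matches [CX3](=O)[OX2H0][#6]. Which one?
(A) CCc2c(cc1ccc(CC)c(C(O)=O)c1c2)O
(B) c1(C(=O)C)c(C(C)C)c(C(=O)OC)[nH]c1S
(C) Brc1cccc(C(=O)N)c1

[CX3](=O)[OX2H0][#6] describes a carbonyl carbon bonded to an oxygen that is itself bonded to carbon (no H on that O) (an ester).
(A) has a carboxylic acid group (-C(=O)OH) but the singly-bonded O carries H (OX2H1, not H0).
(B) contains a methyl-ester group (-C(=O)OCH3), which satisfies every atom and bond constraint.
(C) has a primary amide (-C(=O)NH2) but the carbonyl is bonded to N, not to an O-C linkage.
So the answer is (B).

B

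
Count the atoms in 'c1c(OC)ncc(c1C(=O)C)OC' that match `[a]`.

The query [a] means: a matches any aromatic atom.
Check the 13 heavy atoms by environment: 1× n (aromatic) → match; 5× c (aromatic) → match; 3× O → no; 4× C → no.
Summing the matching environments: 1 + 5 = 6 matching atoms.

6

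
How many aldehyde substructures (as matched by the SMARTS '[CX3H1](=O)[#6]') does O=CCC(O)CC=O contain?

2

[CX3H1](=O)[#6] is the SMARTS for an aldehyde: an sp2 carbon with one H, double-bonded to O and single-bonded to carbon.
The molecule carries 2 separate instances of an aldehyde (-CHO) meeting every constraint; each maps to a distinct set of atoms, giving 2 matches.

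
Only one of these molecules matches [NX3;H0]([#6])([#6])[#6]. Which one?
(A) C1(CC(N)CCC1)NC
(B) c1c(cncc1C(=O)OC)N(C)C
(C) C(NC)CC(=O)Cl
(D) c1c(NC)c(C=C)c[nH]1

B

[NX3;H0]([#6])([#6])[#6] describes a trivalent nitrogen with no H, bonded to three carbons (a tertiary amine).
(A) has a primary amino group (-NH2) but the nitrogen has H2, not H0 with three carbons.
(B) contains a dimethylamino group (-N(CH3)2), which satisfies every atom and bond constraint.
(C) has an N-methylamino group (-NHCH3) but the nitrogen still has one H (H1), not H0.
(D) has an N-methylamino group (-NHCH3) but the nitrogen still has one H (H1), not H0.
So the answer is (B).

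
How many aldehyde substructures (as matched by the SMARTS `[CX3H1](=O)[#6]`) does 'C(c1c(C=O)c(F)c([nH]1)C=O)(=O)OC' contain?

[CX3H1](=O)[#6] is the SMARTS for an aldehyde: an sp2 carbon with one H, double-bonded to O and single-bonded to carbon.
The molecule carries 2 separate instances of an aldehyde (-CHO) meeting every constraint; each maps to a distinct set of atoms, giving 2 matches.

2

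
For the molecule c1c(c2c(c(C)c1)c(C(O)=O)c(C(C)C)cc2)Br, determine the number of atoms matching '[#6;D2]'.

4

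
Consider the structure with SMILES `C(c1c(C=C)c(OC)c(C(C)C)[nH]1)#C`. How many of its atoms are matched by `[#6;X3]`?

The query [#6;X3] means: any carbon (aromatic or not) with three total connections.
Check the 14 heavy atoms by environment: 1× n (aromatic, X3) → no; 4× c (aromatic, X3) → match; 1× O (X2) → no; 4× C (X4) → no; 2× C (X2) → no; 2× C (X3) → match.
Summing the matching environments: 4 + 2 = 6 matching atoms.

6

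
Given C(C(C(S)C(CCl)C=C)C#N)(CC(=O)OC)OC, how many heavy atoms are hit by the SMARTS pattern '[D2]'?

6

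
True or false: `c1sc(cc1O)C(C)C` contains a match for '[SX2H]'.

False

The pattern [SX2H] describes an aliphatic sulfur with two connections, one being H — a thiol.
The closest candidate here is a hydroxyl group (-OH), but it is an -OH, not an -SH. No other fragment satisfies the full query, so there is no match.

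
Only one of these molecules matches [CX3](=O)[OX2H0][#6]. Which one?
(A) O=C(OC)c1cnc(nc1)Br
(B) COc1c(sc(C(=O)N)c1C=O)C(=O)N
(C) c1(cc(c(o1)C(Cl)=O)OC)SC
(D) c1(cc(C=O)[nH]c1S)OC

[CX3](=O)[OX2H0][#6] describes a carbonyl carbon bonded to an oxygen that is itself bonded to carbon (no H on that O) (an ester).
(A) contains a methyl-ester group (-C(=O)OCH3), which satisfies every atom and bond constraint.
(B) has a primary amide (-C(=O)NH2) but the carbonyl is bonded to N, not to an O-C linkage.
(C) has a methoxy ether (-OCH3) but the ether oxygen is not adjacent to a C=O carbon.
(D) has a methoxy ether (-OCH3) but the ether oxygen is not adjacent to a C=O carbon.
So the answer is (A).

A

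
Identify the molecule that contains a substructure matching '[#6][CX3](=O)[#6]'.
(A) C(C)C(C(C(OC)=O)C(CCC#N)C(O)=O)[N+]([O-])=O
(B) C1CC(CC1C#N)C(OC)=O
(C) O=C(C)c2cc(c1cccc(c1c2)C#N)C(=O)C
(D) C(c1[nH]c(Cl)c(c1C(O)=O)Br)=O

C

[#6][CX3](=O)[#6] describes a carbonyl carbon (no H) flanked by two carbons (a ketone).
(A) has a methyl-ester group (-C(=O)OCH3) but one neighbour of the carbonyl carbon is O, not C.
(B) has a methyl-ester group (-C(=O)OCH3) but one neighbour of the carbonyl carbon is O, not C.
(C) contains an acetyl/ketone group (-C(=O)CH3), which satisfies every atom and bond constraint.
(D) has a carboxylic acid group (-C(=O)OH) but one neighbour of the carbonyl carbon is O, not C.
So the answer is (C).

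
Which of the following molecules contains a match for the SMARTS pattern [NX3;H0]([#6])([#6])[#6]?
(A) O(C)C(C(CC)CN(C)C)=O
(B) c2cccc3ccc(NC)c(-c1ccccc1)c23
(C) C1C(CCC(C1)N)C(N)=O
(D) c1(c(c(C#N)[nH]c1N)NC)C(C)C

A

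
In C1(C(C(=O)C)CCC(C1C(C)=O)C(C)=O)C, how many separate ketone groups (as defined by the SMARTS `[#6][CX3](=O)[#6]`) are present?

[#6][CX3](=O)[#6] is the SMARTS for a ketone: a carbonyl carbon (no H) flanked by two carbons.
The molecule carries 3 separate instances of an acetyl/ketone group (-C(=O)CH3) meeting every constraint; each maps to a distinct set of atoms, giving 3 matches.

3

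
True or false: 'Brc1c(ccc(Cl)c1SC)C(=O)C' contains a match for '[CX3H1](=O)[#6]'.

False

The pattern [CX3H1](=O)[#6] describes an sp2 carbon with one H, double-bonded to O and single-bonded to carbon — an aldehyde.
The closest candidate here is an acetyl/ketone group (-C(=O)CH3), but the carbonyl carbon has H0 (two carbon neighbours), not H1. No other fragment satisfies the full query, so there is no match.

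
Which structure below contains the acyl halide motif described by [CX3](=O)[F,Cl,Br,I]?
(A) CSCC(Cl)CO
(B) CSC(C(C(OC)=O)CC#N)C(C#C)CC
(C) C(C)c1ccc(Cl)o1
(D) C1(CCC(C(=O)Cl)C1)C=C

D

[CX3](=O)[F,Cl,Br,I] describes a carbonyl carbon bonded to a halogen (an acyl halide).
(A) has a chloro substituent but the Cl is not on a carbonyl carbon.
(B) has a methyl-ester group (-C(=O)OCH3) but the carbonyl is bonded to -O-C, not to a halogen.
(C) has a chloro substituent but the Cl is not on a carbonyl carbon.
(D) contains an acyl chloride (-C(=O)Cl), which satisfies every atom and bond constraint.
So the answer is (D).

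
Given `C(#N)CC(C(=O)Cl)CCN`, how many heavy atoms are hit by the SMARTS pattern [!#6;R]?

0

The query [!#6;R] means: non-carbon atom that is part of a ring.
Check the 10 heavy atoms by environment: 6× C (acyclic) → no; 1× O (acyclic) → no; 1× Cl (acyclic) → no; 2× N (acyclic) → no.
No environment satisfies the query, so 0 matching atoms.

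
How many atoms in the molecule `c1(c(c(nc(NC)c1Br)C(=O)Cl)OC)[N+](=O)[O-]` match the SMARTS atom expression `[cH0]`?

5

The query [cH0] means: aromatic carbon with no attached hydrogen (substituted or ring-fusion).
Check the 17 heavy atoms by environment: 1× n (aromatic, H0) → no; 5× c (aromatic, H0) → match; 1× Br (H0) → no; 1× N (charge +1, H0) → no; 1× O (charge -1, H0) → no; 3× O (H0) → no; 1× C (H0) → no; 1× Cl (H0) → no; 1× N (H1) → no; 2× C (H3) → no.
That gives 5 matching atoms.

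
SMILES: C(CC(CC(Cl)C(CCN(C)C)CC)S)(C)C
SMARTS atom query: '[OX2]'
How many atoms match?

Check the 17 heavy atoms by environment: 14× C (X4) → no; 1× S (X2) → no; 1× N (X3) → no; 1× Cl (X1) → no.
No environment satisfies the query, so 0 matching atoms.

0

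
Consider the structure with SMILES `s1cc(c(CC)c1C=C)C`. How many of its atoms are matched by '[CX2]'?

The query [CX2] means: C with X2: aliphatic carbon with exactly 2 total connections.
Check the 10 heavy atoms by environment: 1× s (aromatic, X2) → no; 4× c (aromatic, X3) → no; 3× C (X4) → no; 2× C (X3) → no.
No environment satisfies the query, so 0 matching atoms.

0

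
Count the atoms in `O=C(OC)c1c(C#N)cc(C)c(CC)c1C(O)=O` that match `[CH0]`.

The query [CH0] means: aliphatic carbon with no attached hydrogen.
Check the 18 heavy atoms by environment: 5× c (aromatic, H0) → no; 1× c (aromatic, H1) → no; 3× C (H3) → no; 3× C (H0) → match; 1× N (H0) → no; 3× O (H0) → no; 1× O (H1) → no; 1× C (H2) → no.
That gives 3 matching atoms.

3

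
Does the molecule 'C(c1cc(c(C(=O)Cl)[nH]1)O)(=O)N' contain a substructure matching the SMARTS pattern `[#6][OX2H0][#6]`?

No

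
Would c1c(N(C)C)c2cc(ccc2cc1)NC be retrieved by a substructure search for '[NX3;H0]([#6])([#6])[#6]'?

Yes

The pattern [NX3;H0]([#6])([#6])[#6] describes a trivalent nitrogen with no H, bonded to three carbons — a tertiary amine.
The molecule carries a dimethylamino group (-N(CH3)2), whose atoms satisfy every constraint of the query, so the pattern matches.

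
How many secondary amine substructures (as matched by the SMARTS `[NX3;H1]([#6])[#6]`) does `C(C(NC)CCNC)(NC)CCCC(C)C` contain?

3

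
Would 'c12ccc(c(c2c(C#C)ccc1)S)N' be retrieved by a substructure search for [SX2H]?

Yes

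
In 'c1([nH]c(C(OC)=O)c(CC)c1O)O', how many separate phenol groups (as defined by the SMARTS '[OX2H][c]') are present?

2

[OX2H][c] is the SMARTS for a phenol: a hydroxyl oxygen attached to an aromatic carbon.
The molecule carries 2 separate instances of a hydroxyl group (-OH) meeting every constraint; each maps to a distinct set of atoms, giving 2 matches.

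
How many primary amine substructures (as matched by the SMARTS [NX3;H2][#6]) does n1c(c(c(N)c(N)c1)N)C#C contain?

[NX3;H2][#6] is the SMARTS for a primary amine: a trivalent nitrogen with two H attached to carbon.
The molecule carries 3 separate instances of a primary amino group (-NH2) meeting every constraint; each maps to a distinct set of atoms, giving 3 matches.

3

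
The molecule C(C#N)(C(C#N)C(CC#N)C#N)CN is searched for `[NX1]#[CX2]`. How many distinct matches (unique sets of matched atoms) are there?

[NX1]#[CX2] is the SMARTS for a nitrile: a nitrogen triple-bonded to a two-connected carbon.
The molecule carries 4 separate instances of a nitrile (-C#N) meeting every constraint; each maps to a distinct set of atoms, giving 4 matches.

4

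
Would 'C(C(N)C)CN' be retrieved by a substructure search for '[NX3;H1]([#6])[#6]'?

The pattern [NX3;H1]([#6])[#6] describes a trivalent nitrogen with one H, bonded to two carbons — a secondary amine.
The closest candidate here is a primary amino group (-NH2), but the nitrogen has H2 and only one carbon neighbour. No other fragment satisfies the full query, so there is no match.

No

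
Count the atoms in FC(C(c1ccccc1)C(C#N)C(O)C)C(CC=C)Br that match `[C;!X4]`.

The query [C;!X4] means: aliphatic carbon that does not have four total connections.
Check the 20 heavy atoms by environment: 7× C (X4) → no; 1× C (X2) → match; 1× N (X1) → no; 6× c (aromatic, X3) → no; 1× O (X2) → no; 1× F (X1) → no; 1× Br (X1) → no; 2× C (X3) → match.
Summing the matching environments: 1 + 2 = 3 matching atoms.

3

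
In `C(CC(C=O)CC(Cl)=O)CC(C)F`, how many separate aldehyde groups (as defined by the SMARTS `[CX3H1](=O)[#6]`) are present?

1

[CX3H1](=O)[#6] is the SMARTS for an aldehyde: an sp2 carbon with one H, double-bonded to O and single-bonded to carbon.
Exactly one fragment in the molecule meets all constraints, giving 1 match.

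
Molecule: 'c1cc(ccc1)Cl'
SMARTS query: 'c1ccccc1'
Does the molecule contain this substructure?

Yes

The pattern c1ccccc1 describes six aromatic carbons in a ring — a benzene ring.
The required atom environment is present in the molecule, so the pattern matches.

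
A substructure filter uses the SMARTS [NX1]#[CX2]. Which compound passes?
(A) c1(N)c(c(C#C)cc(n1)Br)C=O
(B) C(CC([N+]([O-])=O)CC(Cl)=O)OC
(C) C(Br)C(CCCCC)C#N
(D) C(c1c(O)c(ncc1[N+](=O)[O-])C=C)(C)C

[NX1]#[CX2] describes a nitrogen triple-bonded to a two-connected carbon (a nitrile).
(A) has a primary amino group (-NH2) but the nitrogen is NX3 (three connections), not NX1 triple-bonded.
(B) has a nitro group (-[N+](=O)[O-]) but there is no C#N triple bond.
(C) contains a nitrile (-C#N), which satisfies every atom and bond constraint.
(D) has a nitro group (-[N+](=O)[O-]) but there is no C#N triple bond.
So the answer is (C).

C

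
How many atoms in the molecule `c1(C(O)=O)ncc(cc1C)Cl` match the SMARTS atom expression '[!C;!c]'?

The query [!C;!c] means: neither aliphatic nor aromatic carbon — same as [!#6].
Check the 11 heavy atoms by environment: 1× n (aromatic) → match; 5× c (aromatic) → no; 1× Cl → match; 2× C → no; 2× O → match.
Summing the matching environments: 1 + 1 + 2 = 4 matching atoms.

4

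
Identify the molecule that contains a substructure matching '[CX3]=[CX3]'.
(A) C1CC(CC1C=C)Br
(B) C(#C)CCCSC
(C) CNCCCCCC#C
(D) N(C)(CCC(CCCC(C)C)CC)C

A

[CX3]=[CX3] describes a non-aromatic C=C double bond between two sp2 carbons (an alkene).
(A) contains a vinyl group (-CH=CH2), which satisfies every atom and bond constraint.
(B) has an ethynyl group (-C#CH) but the C-C bond is a triple bond, not a double bond.
(C) has an ethynyl group (-C#CH) but the C-C bond is a triple bond, not a double bond.
(D) has an ethyl group (-CH2CH3) but its C-C bond is a single bond between CX4 carbons, not CX3=CX3.
So the answer is (A).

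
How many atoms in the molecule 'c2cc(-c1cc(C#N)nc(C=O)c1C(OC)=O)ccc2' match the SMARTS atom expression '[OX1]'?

2

The query [OX1] means: aliphatic oxygen with one total connection — typically a carbonyl =O or an oxide.
Check the 20 heavy atoms by environment: 1× n (aromatic, X2) → no; 11× c (aromatic, X3) → no; 2× C (X3) → no; 2× O (X1) → match; 1× O (X2) → no; 1× C (X4) → no; 1× C (X2) → no; 1× N (X1) → no.
That gives 2 matching atoms.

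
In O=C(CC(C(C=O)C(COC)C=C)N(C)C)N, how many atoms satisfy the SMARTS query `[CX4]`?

8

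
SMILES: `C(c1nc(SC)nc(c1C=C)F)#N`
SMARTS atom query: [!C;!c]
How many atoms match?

5

The query [!C;!c] means: neither aliphatic nor aromatic carbon — same as [!#6].
Check the 13 heavy atoms by environment: 2× n (aromatic) → match; 4× c (aromatic) → no; 1× F → match; 4× C → no; 1× N → match; 1× S → match.
Summing the matching environments: 2 + 1 + 1 + 1 = 5 matching atoms.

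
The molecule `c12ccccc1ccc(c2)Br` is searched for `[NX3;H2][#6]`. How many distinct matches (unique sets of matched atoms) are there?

0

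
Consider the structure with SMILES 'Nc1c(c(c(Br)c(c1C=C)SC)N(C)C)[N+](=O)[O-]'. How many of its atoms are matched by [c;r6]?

6

The query [c;r6] means: aromatic carbon that belongs to a six-membered ring.
Check the 18 heavy atoms by environment: 6× c (aromatic, in 6-ring) → match; 2× N (acyclic) → no; 5× C (acyclic) → no; 1× N (charge +1, acyclic) → no; 1× O (charge -1, acyclic) → no; 1× O (acyclic) → no; 1× S (acyclic) → no; 1× Br (acyclic) → no.
That gives 6 matching atoms.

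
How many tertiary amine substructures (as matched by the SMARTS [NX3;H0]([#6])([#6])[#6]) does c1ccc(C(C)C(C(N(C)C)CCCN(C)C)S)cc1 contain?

[NX3;H0]([#6])([#6])[#6] is the SMARTS for a tertiary amine: a trivalent nitrogen with no H, bonded to three carbons.
The molecule carries 2 separate instances of a dimethylamino group (-N(CH3)2) meeting every constraint; each maps to a distinct set of atoms, giving 2 matches.

2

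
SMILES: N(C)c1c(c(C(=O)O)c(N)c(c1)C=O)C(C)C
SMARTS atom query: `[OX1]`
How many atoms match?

2

The query [OX1] means: aliphatic oxygen with one total connection — typically a carbonyl =O or an oxide.
Check the 17 heavy atoms by environment: 6× c (aromatic, X3) → no; 4× C (X4) → no; 2× C (X3) → no; 2× O (X1) → match; 1× O (X2) → no; 2× N (X3) → no.
That gives 2 matching atoms.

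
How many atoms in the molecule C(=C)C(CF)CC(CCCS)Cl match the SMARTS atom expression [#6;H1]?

3

The query [#6;H1] means: any carbon bearing exactly one hydrogen.
Check the 12 heavy atoms by environment: 6× C (H2) → no; 3× C (H1) → match; 1× F (H0) → no; 1× Cl (H0) → no; 1× S (H1) → no.
That gives 3 matching atoms.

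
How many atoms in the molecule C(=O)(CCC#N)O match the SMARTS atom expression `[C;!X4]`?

2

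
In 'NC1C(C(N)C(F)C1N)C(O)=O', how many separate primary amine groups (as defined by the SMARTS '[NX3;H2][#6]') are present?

3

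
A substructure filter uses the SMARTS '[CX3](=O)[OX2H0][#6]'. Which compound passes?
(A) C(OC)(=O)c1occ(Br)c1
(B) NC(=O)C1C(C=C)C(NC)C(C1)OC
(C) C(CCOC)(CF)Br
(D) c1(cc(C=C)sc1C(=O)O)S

A

[CX3](=O)[OX2H0][#6] describes a carbonyl carbon bonded to an oxygen that is itself bonded to carbon (no H on that O) (an ester).
(A) contains a methyl-ester group (-C(=O)OCH3), which satisfies every atom and bond constraint.
(B) has a primary amide (-C(=O)NH2) but the carbonyl is bonded to N, not to an O-C linkage.
(C) has a methoxy ether (-OCH3) but the ether oxygen is not adjacent to a C=O carbon.
(D) has a carboxylic acid group (-C(=O)OH) but the singly-bonded O carries H (OX2H1, not H0).
So the answer is (A).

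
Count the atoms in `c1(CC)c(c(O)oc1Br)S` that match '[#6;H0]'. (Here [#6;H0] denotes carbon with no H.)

4

The query [#6;H0] means: any carbon with no attached hydrogen.
Check the 10 heavy atoms by environment: 1× o (aromatic, H0) → no; 4× c (aromatic, H0) → match; 1× S (H1) → no; 1× C (H2) → no; 1× C (H3) → no; 1× Br (H0) → no; 1× O (H1) → no.
That gives 4 matching atoms.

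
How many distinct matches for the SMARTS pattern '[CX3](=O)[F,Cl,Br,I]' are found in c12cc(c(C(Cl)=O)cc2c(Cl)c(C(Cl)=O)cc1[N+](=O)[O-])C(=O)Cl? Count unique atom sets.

[CX3](=O)[F,Cl,Br,I] is the SMARTS for an acyl halide: a carbonyl carbon bonded to a halogen.
The molecule carries 3 separate instances of an acyl chloride (-C(=O)Cl) meeting every constraint; each maps to a distinct set of atoms, giving 3 matches.

3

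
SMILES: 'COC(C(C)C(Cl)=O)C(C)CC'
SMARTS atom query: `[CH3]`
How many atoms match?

The query [CH3] means: aliphatic carbon with exactly three hydrogens.
Check the 12 heavy atoms by environment: 4× C (H3) → match; 3× C (H1) → no; 2× O (H0) → no; 1× C (H0) → no; 1× Cl (H0) → no; 1× C (H2) → no.
That gives 4 matching atoms.

4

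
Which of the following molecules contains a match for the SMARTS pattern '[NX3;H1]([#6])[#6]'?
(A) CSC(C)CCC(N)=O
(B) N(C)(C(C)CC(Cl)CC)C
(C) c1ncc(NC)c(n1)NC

[NX3;H1]([#6])[#6] describes a trivalent nitrogen with one H, bonded to two carbons (a secondary amine).
(A) has a primary amide (-C(=O)NH2) but the -C(=O)NH2 nitrogen has H2, not H1.
(B) has a dimethylamino group (-N(CH3)2) but the nitrogen has H0, not H1.
(C) contains an N-methylamino group (-NHCH3), which satisfies every atom and bond constraint.
So the answer is (C).

C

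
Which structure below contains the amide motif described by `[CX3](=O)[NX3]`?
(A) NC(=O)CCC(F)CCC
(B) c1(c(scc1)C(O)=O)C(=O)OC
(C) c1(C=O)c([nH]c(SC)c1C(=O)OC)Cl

A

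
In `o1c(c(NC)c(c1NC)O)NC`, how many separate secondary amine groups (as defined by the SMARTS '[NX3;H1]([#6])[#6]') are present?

3

[NX3;H1]([#6])[#6] is the SMARTS for a secondary amine: a trivalent nitrogen with one H, bonded to two carbons.
The molecule carries 3 separate instances of an N-methylamino group (-NHCH3) meeting every constraint; each maps to a distinct set of atoms, giving 3 matches.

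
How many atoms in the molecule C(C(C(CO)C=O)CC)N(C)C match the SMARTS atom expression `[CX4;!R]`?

8

The query [CX4;!R] means: aliphatic carbon with four total connections, not in a ring.
Check the 12 heavy atoms by environment: 8× C (X4, acyclic) → match; 1× C (X3, acyclic) → no; 1× O (X1, acyclic) → no; 1× N (X3, acyclic) → no; 1× O (X2, acyclic) → no.
That gives 8 matching atoms.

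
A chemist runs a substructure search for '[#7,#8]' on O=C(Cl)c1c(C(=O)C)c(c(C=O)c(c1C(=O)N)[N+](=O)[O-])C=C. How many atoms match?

8

The query [#7,#8] means: nitrogen or oxygen (comma = OR).
Check the 22 heavy atoms by environment: 6× c (aromatic) → no; 7× C → no; 5× O → match; 1× N (charge +1) → match; 1× O (charge -1) → match; 1× Cl → no; 1× N → match.
Summing the matching environments: 5 + 1 + 1 + 1 = 8 matching atoms.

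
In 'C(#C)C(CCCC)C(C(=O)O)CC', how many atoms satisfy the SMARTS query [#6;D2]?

5

The query [#6;D2] means: any carbon bonded to exactly two heavy atoms.
Check the 13 heavy atoms by environment: 3× C (D1) → no; 5× C (D2) → match; 3× C (D3) → no; 2× O (D1) → no.
That gives 5 matching atoms.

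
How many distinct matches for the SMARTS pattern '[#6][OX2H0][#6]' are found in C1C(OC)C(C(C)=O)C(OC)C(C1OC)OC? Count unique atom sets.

4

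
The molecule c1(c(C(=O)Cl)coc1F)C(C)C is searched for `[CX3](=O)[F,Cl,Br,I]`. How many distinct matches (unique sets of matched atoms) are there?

[CX3](=O)[F,Cl,Br,I] is the SMARTS for an acyl halide: a carbonyl carbon bonded to a halogen.
Exactly one fragment in the molecule meets all constraints, giving 1 match.

1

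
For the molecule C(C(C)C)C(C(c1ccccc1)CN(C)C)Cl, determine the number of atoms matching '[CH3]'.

4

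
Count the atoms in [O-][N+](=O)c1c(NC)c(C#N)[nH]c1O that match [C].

The query [C] means: uppercase C matches aliphatic (non-aromatic) carbon only.
Check the 13 heavy atoms by environment: 1× n (aromatic) → no; 4× c (aromatic) → no; 2× O → no; 1× N (charge +1) → no; 1× O (charge -1) → no; 2× C → match; 2× N → no.
That gives 2 matching atoms.

2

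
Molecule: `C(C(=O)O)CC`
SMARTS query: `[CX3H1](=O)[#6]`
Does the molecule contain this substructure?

No

The pattern [CX3H1](=O)[#6] describes an sp2 carbon with one H, double-bonded to O and single-bonded to carbon — an aldehyde.
The closest candidate here is a carboxylic acid group (-C(=O)OH), but the carbonyl carbon has H0 and is bonded to O, not H1. No other fragment satisfies the full query, so there is no match.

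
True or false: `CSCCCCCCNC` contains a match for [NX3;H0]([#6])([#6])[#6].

The pattern [NX3;H0]([#6])([#6])[#6] describes a trivalent nitrogen with no H, bonded to three carbons — a tertiary amine.
The closest candidate here is an N-methylamino group (-NHCH3), but the nitrogen still has one H (H1), not H0. No other fragment satisfies the full query, so there is no match.

False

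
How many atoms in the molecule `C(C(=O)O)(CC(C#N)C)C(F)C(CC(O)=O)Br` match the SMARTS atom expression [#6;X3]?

2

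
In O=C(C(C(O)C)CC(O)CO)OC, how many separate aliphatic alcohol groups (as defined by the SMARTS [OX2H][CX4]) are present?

3

[OX2H][CX4] is the SMARTS for an aliphatic alcohol: a hydroxyl oxygen bound to an sp3 (X4) carbon.
The molecule carries 3 separate instances of a hydroxyl group (-OH) meeting every constraint; each maps to a distinct set of atoms, giving 3 matches.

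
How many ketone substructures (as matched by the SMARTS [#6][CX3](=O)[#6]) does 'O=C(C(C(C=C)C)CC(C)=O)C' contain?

[#6][CX3](=O)[#6] is the SMARTS for a ketone: a carbonyl carbon (no H) flanked by two carbons.
The molecule carries 2 separate instances of an acetyl/ketone group (-C(=O)CH3) meeting every constraint; each maps to a distinct set of atoms, giving 2 matches.

2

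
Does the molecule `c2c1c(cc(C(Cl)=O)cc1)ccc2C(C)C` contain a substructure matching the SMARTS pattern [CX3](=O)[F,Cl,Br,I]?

Yes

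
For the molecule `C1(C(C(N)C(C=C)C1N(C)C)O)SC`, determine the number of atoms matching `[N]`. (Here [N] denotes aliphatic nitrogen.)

The query [N] means: uppercase N matches aliphatic (non-aromatic) nitrogen only.
Check the 14 heavy atoms by environment: 10× C → no; 1× S → no; 2× N → match; 1× O → no.
That gives 2 matching atoms.

2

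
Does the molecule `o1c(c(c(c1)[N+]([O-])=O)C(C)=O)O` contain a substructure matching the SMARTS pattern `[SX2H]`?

No

The pattern [SX2H] describes an aliphatic sulfur with two connections, one being H — a thiol.
The closest candidate here is a hydroxyl group (-OH), but it is an -OH, not an -SH. No other fragment satisfies the full query, so there is no match.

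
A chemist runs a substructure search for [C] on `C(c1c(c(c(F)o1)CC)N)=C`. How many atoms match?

The query [C] means: uppercase C matches aliphatic (non-aromatic) carbon only.
Check the 11 heavy atoms by environment: 1× o (aromatic) → no; 4× c (aromatic) → no; 4× C → match; 1× N → no; 1× F → no.
That gives 4 matching atoms.

4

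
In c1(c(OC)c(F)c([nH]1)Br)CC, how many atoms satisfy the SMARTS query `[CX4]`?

3

The query [CX4] means: C with X4: aliphatic carbon with exactly 4 total connections (bonds + H).
Check the 11 heavy atoms by environment: 1× n (aromatic, X3) → no; 4× c (aromatic, X3) → no; 3× C (X4) → match; 1× Br (X1) → no; 1× F (X1) → no; 1× O (X2) → no.
That gives 3 matching atoms.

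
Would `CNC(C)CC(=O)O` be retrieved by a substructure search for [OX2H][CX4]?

No

The pattern [OX2H][CX4] describes a hydroxyl oxygen bound to an sp3 (X4) carbon — an aliphatic alcohol.
The closest candidate here is a carboxylic acid group (-C(=O)OH), but the -OH is on a CX3 carbonyl carbon, not a CX4 carbon. No other fragment satisfies the full query, so there is no match.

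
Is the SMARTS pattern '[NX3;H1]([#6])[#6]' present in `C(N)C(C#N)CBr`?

No

The pattern [NX3;H1]([#6])[#6] describes a trivalent nitrogen with one H, bonded to two carbons — a secondary amine.
The closest candidate here is a primary amino group (-NH2), but the nitrogen has H2 and only one carbon neighbour. No other fragment satisfies the full query, so there is no match.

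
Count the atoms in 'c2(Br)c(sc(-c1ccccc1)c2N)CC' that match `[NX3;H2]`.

1

The query [NX3;H2] means: aliphatic N with 3 total connections, two of them H — an -NH2 nitrogen (amine or amide).
Check the 15 heavy atoms by environment: 1× s (aromatic, H0, X2) → no; 5× c (aromatic, H0, X3) → no; 5× c (aromatic, H1, X3) → no; 1× C (H2, X4) → no; 1× C (H3, X4) → no; 1× Br (H0, X1) → no; 1× N (H2, X3) → match.
That gives 1 matching atom.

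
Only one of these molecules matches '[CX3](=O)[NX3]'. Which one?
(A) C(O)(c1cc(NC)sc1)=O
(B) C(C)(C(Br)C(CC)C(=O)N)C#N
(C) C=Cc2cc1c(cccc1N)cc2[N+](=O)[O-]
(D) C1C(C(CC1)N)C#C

[CX3](=O)[NX3] describes a carbonyl carbon bonded to a trivalent nitrogen (an amide).
(A) has a carboxylic acid group (-C(=O)OH) but the carbonyl is bonded to O, not to an NX3 nitrogen.
(B) contains a primary amide (-C(=O)NH2), which satisfies every atom and bond constraint.
(C) has a primary amino group (-NH2) but the -NH2 is not attached to a carbonyl carbon.
(D) has a primary amino group (-NH2) but the -NH2 is not attached to a carbonyl carbon.
So the answer is (B).

B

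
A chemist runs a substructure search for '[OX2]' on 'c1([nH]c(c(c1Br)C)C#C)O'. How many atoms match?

1

The query [OX2] means: aliphatic oxygen with two total connections — ether, hydroxyl, or ester single-bond O.
Check the 10 heavy atoms by environment: 1× n (aromatic, X3) → no; 4× c (aromatic, X3) → no; 1× C (X4) → no; 1× O (X2) → match; 1× Br (X1) → no; 2× C (X2) → no.
That gives 1 matching atom.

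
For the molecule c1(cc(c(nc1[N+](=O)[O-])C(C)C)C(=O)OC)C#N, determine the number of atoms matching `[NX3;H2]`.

0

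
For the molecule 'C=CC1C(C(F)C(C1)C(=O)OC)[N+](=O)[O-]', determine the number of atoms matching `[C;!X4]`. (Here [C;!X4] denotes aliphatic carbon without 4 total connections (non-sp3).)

3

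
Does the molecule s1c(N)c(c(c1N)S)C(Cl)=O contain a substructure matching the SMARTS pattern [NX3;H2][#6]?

Yes

The pattern [NX3;H2][#6] describes a trivalent nitrogen with two H attached to carbon — a primary amine.
The molecule carries a primary amino group (-NH2), whose atoms satisfy every constraint of the query, so the pattern matches.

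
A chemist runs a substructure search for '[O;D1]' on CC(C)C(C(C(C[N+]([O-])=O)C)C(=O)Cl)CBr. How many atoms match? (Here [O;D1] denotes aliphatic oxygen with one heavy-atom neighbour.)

3

The query [O;D1] means: aliphatic oxygen bonded to exactly one heavy atom.
Check the 16 heavy atoms by environment: 2× C (D2) → no; 5× C (D3) → no; 3× C (D1) → no; 2× O (D1) → match; 1× Cl (D1) → no; 1× N (charge +1, D3) → no; 1× O (charge -1, D1) → match; 1× Br (D1) → no.
Summing the matching environments: 2 + 1 = 3 matching atoms.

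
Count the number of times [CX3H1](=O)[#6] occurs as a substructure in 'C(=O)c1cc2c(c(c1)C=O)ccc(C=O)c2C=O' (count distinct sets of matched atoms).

4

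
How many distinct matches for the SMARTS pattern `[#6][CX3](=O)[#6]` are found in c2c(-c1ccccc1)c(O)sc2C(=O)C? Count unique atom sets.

1

[#6][CX3](=O)[#6] is the SMARTS for a ketone: a carbonyl carbon (no H) flanked by two carbons.
Exactly one fragment in the molecule meets all constraints, giving 1 match.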